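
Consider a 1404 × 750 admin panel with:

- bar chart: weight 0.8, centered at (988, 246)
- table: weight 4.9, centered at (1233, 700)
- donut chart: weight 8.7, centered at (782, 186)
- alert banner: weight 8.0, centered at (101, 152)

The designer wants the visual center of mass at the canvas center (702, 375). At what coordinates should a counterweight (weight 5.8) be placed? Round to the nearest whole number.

New total weight: (0.8 + 4.9 + 8.7 + 8.0) + 5.8 = 28.2.
x: need Σw·x = 28.2·702 = 19796.4. Existing = 0.8·988 + 4.9·1233 + 8.7·782 + 8.0·101 = 14443.5. Remainder 5352.9 / 5.8 ≈ 922.91.
y: need Σw·y = 28.2·375 = 10575.0. Existing = 0.8·246 + 4.9·700 + 8.7·186 + 8.0·152 = 6461.0. Remainder 4114.0 / 5.8 ≈ 709.31.

(923, 709)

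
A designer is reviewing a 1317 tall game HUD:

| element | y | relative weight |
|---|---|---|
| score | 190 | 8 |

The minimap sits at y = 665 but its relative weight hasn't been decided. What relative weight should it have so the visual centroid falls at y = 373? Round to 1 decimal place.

Known: weight 8 with moment 8·190 = 1520.
Balance at y = 373 requires (1520 + w·665) / (8 + w) = 373.
Rearranging, w·(665 − 373) = 373·8 − 1520 = 1464, so w ≈ 1464/292 = 5.01.

w ≈ 5.0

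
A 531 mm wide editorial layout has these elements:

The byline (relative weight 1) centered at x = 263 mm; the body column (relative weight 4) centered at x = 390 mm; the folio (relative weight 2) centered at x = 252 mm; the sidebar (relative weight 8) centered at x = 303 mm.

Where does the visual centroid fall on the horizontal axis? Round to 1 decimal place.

x ≈ 316.7

Total weight = 1 + 4 + 2 + 8 = 15.
x-moment: 1·263 + 4·390 + 2·252 + 8·303 = 4751; centroid 4751/15 ≈ 316.73.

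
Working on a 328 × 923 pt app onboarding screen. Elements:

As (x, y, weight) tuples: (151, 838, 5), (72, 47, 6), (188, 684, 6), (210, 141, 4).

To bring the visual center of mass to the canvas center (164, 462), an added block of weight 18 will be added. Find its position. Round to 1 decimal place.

New total weight: (5 + 6 + 6 + 4) + 18 = 39.
x: need Σw·x = 39·164 = 6396. Existing = 5·151 + 6·72 + 6·188 + 4·210 = 3155. Remainder 3241 / 18 ≈ 180.06.
y: need Σw·y = 39·462 = 18018. Existing = 5·838 + 6·47 + 6·684 + 4·141 = 9140. Remainder 8878 / 18 ≈ 493.22.

(180.1, 493.2)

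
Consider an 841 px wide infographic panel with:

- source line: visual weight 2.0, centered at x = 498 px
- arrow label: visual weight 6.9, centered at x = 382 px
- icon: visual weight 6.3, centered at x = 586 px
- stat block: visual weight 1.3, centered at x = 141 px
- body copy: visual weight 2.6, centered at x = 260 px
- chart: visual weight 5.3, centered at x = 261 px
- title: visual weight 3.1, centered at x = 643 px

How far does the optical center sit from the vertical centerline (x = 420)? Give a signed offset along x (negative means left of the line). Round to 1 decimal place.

≈ 0.3 px

Total weight = 2.0 + 6.9 + 6.3 + 1.3 + 2.6 + 5.3 + 3.1 = 27.5.
Σw·x = 2.0·498 + 6.9·382 + 6.3·586 + 1.3·141 + 2.6·260 + 5.3·261 + 3.1·643 = 11559.5, so x̄ = 11559.5/27.5 ≈ 420.35.
Difference: 420.35 − 420 ≈ 0.35.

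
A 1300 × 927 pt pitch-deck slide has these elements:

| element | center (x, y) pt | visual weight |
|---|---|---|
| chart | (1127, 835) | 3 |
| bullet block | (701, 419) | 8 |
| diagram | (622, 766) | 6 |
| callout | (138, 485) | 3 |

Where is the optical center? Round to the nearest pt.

(657, 595)

Σw = 3 + 8 + 6 + 3 = 20.
x-moment: 3·1127 + 8·701 + 6·622 + 3·138 = 13135; centroid 13135/20 ≈ 656.75.
y-moment: 3·835 + 8·419 + 6·766 + 3·485 = 11908; centroid 11908/20 ≈ 595.40.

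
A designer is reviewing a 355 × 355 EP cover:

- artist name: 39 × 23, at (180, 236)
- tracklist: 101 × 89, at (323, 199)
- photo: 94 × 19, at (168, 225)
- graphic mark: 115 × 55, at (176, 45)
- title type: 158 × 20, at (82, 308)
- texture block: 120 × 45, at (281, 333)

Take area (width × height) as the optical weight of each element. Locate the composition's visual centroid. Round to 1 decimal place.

(235.5, 205.5)

Taking area as weight: artist name 39·23 = 897, tracklist 101·89 = 8989, photo 94·19 = 1786, graphic mark 115·55 = 6325, title type 158·20 = 3160, texture block 120·45 = 5400. Sum 26557.
x: (897·180 + 8989·323 + 1786·168 + 6325·176 + 3160·82 + 5400·281) / 26557 = 6254675 / 26557 ≈ 235.52
y: (897·236 + 8989·199 + 1786·225 + 6325·45 + 3160·308 + 5400·333) / 26557 = 5458458 / 26557 ≈ 205.54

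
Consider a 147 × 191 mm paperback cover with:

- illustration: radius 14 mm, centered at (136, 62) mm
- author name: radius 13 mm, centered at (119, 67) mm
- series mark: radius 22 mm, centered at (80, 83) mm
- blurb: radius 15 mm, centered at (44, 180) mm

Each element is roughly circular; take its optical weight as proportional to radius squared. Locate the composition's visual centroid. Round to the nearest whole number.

(89, 97)

r² weights: illustration 14² = 196, author name 13² = 169, series mark 22² = 484, blurb 15² = 225. Total = 1074.
Σw·x = 196·136 + 169·119 + 484·80 + 225·44 = 95387, so x̄ = 95387/1074 ≈ 88.81.
Σw·y = 196·62 + 169·67 + 484·83 + 225·180 = 104147, so ȳ = 104147/1074 ≈ 96.97.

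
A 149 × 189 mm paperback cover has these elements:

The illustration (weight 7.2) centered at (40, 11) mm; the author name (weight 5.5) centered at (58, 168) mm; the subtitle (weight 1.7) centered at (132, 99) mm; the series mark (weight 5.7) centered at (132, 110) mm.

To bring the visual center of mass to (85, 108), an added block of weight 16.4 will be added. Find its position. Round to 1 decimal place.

(92.6, 130.7)

With the added block, Σw becomes 7.2 + 5.5 + 1.7 + 5.7 + 16.4 = 36.5.
x: target moment 36.5×85 = 3102.5; current 7.2·40 + 5.5·58 + 1.7·132 + 5.7·132 = 1583.8; the added block supplies 1518.7, so x = 1518.7/16.4 ≈ 92.60.
y: target moment 36.5×108 = 3942.0; current 7.2·11 + 5.5·168 + 1.7·99 + 5.7·110 = 1798.5; the added block supplies 2143.5, so y = 2143.5/16.4 ≈ 130.70.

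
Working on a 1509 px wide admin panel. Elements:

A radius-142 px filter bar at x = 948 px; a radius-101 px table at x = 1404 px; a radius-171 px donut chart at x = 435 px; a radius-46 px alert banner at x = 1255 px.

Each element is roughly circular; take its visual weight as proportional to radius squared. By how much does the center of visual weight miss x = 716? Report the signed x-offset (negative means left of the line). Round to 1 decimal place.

r² weights: filter bar 142² = 20164, table 101² = 10201, donut chart 171² = 29241, alert banner 46² = 2116. Total = 61722.
x: (20164·948 + 10201·1404 + 29241·435 + 2116·1255) / 61722 = 48813091 / 61722 ≈ 790.85
Difference: 790.85 − 716 ≈ 74.85.

≈ 74.9 px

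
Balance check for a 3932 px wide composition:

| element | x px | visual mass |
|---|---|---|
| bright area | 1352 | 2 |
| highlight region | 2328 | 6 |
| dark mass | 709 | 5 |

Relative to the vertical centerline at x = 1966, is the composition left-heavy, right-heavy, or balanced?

Weights sum to 2 + 6 + 5 = 13.
x: (2·1352 + 6·2328 + 5·709) / 13 = 20217 / 13 ≈ 1555.15
1555.2 vs midline 1966 → left-heavy.

left-heavy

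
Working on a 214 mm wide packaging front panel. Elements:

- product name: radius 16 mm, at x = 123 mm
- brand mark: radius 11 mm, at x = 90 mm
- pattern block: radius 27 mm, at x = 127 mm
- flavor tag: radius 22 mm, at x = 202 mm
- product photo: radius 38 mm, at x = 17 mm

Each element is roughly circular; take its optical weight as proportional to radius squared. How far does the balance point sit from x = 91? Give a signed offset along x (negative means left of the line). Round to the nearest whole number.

r² weights: product name 16² = 256, brand mark 11² = 121, pattern block 27² = 729, flavor tag 22² = 484, product photo 38² = 1444. Total = 3034.
Σw·x = 256·123 + 121·90 + 729·127 + 484·202 + 1444·17 = 257277, so x̄ = 257277/3034 ≈ 84.80.
Against x = 91, that's 84.80 − 91 = -6.20.

≈ -6 mm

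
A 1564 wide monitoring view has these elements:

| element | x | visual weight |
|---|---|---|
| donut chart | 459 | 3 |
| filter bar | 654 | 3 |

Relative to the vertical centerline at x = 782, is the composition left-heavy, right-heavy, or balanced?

left-heavy

Weights sum to 3 + 3 = 6.
x: (3·459 + 3·654) / 6 = 3339 / 6 ≈ 556.50
556.5 lies left of the midline 782, so the layout is left-heavy.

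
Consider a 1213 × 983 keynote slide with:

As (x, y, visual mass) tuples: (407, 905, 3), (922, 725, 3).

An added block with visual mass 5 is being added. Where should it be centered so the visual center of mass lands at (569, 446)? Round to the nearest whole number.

(454, 3)

After adding the added block, total weight = 3 + 3 + 5 = 11.
x: need Σw·x = 11·569 = 6259. Existing = 3·407 + 3·922 = 3987. Remainder 2272 / 5 ≈ 454.40.
y: need Σw·y = 11·446 = 4906. Existing = 3·905 + 3·725 = 4890. Remainder 16 / 5 ≈ 3.20.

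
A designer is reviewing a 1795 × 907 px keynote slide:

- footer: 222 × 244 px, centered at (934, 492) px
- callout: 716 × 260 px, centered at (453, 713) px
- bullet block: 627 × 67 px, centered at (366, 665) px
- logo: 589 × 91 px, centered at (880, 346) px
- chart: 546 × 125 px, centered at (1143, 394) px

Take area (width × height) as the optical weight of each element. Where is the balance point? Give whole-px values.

(682, 576)

Areas → weights: footer 222·244 = 54168, callout 716·260 = 186160, bullet block 627·67 = 42009, logo 589·91 = 53599, chart 546·125 = 68250; Σw = 404186.
Σw·x = 54168·934 + 186160·453 + 42009·366 + 53599·880 + 68250·1143 = 275475556, so x̄ = 275475556/404186 ≈ 681.56.
Σw·y = 54168·492 + 186160·713 + 42009·665 + 53599·346 + 68250·394 = 232754475, so ȳ = 232754475/404186 ≈ 575.86.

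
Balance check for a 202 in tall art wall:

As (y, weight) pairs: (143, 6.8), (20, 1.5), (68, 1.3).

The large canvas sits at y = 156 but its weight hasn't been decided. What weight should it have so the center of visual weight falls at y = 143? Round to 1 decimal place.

Known weights sum to 6.8 + 1.5 + 1.3 = 9.6; their moment is 6.8·143 + 1.5·20 + 1.3·68 = 1090.8.
Balance at y = 143 requires (1090.8 + w·156) / (9.6 + w) = 143.
Solving: w = (143·9.6 − 1090.8) / (156 − 143) = 282.0 / 13 ≈ 21.69.

w ≈ 21.7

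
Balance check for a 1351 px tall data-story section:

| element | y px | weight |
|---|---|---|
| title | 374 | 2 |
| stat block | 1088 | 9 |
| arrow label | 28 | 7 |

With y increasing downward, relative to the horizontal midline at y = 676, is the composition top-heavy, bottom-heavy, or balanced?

Weights sum to 2 + 9 + 7 = 18.
Σw·y = 2·374 + 9·1088 + 7·28 = 10736, so ȳ = 10736/18 ≈ 596.44.
Since 596.4 is above (smaller y than) 676, the composition reads top-heavy.

top-heavy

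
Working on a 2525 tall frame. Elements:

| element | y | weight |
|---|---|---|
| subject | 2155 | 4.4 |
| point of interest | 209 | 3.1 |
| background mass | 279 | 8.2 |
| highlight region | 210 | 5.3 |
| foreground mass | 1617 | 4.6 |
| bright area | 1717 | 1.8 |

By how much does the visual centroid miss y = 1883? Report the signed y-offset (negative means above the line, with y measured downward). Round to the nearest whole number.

≈ -1005

Total weight = 4.4 + 3.1 + 8.2 + 5.3 + 4.6 + 1.8 = 27.4.
y-moment: 4.4·2155 + 3.1·209 + 8.2·279 + 5.3·210 + 4.6·1617 + 1.8·1717 = 24059.5; centroid 24059.5/27.4 ≈ 878.08.
Difference: 878.08 − 1883 ≈ -1004.92.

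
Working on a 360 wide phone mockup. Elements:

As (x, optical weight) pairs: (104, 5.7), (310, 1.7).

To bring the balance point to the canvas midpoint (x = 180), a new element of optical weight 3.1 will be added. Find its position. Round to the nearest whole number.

x ≈ 248

After adding the new element, total weight = 5.7 + 1.7 + 3.1 = 10.5.
x: need Σw·x = 10.5·180 = 1890.0. Existing = 5.7·104 + 1.7·310 = 1119.8. Remainder 770.2 / 3.1 ≈ 248.45.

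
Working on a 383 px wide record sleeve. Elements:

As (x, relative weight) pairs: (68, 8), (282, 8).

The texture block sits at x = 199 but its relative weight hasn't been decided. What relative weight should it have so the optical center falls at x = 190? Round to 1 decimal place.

w ≈ 26.7

Known weights sum to 8 + 8 = 16; their moment is 8·68 + 8·282 = 2800.
Set Σw·x/Σw = 190: (2800 + 199w) = 190·(16 + w).
So w = (190·16 − 2800)/(199 − 190) = 240/9 ≈ 26.67.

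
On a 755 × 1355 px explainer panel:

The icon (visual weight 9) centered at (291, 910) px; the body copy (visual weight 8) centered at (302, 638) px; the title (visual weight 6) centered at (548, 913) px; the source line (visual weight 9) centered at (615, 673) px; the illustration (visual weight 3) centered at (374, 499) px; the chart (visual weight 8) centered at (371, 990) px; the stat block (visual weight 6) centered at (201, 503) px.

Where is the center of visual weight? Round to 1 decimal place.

Weights sum to 9 + 8 + 6 + 9 + 3 + 8 + 6 = 49.
Σw·x = 9·291 + 8·302 + 6·548 + 9·615 + 3·374 + 8·371 + 6·201 = 19154, so x̄ = 19154/49 ≈ 390.90.
Σw·y = 9·910 + 8·638 + 6·913 + 9·673 + 3·499 + 8·990 + 6·503 = 37264, so ȳ = 37264/49 ≈ 760.49.

(390.9, 760.5)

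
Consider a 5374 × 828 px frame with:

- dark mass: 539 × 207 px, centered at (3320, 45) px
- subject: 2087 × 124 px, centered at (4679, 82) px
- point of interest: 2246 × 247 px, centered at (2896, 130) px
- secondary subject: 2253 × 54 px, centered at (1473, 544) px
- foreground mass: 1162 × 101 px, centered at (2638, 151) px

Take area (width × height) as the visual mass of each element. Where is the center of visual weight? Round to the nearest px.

(3158, 157)

Taking area as weight: dark mass 539·207 = 111573, subject 2087·124 = 258788, point of interest 2246·247 = 554762, secondary subject 2253·54 = 121662, foreground mass 1162·101 = 117362. Sum 1164147.
Σw·x = 111573·3320 + 258788·4679 + 554762·2896 + 121662·1473 + 117362·2638 = 3676691246, so x̄ = 3676691246/1164147 ≈ 3158.27.
Σw·y = 111573·45 + 258788·82 + 554762·130 + 121662·544 + 117362·151 = 182266251, so ȳ = 182266251/1164147 ≈ 156.57.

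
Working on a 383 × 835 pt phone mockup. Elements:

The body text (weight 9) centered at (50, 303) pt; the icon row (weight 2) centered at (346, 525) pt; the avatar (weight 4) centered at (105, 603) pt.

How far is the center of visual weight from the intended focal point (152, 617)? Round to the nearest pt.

≈ 210 pt

Total weight = 9 + 2 + 4 = 15.
Σw·x = 9·50 + 2·346 + 4·105 = 1562, so x̄ = 1562/15 ≈ 104.13.
Σw·y = 9·303 + 2·525 + 4·603 = 6189, so ȳ = 6189/15 ≈ 412.60.
From (152, 617): dx = -47.87, dy = -204.40, so the distance is √(dx²+dy²) ≈ 209.93.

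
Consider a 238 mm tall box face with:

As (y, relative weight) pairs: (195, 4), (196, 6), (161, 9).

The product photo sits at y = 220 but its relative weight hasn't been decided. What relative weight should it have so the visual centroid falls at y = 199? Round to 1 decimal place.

Existing Σw = 19 (4 + 6 + 9); existing moment 4·195 + 6·196 + 9·161 = 3405.
Balance at y = 199 requires (3405 + w·220) / (19 + w) = 199.
Solving: w = (199·19 − 3405) / (220 − 199) = 376 / 21 ≈ 17.90.

w ≈ 17.9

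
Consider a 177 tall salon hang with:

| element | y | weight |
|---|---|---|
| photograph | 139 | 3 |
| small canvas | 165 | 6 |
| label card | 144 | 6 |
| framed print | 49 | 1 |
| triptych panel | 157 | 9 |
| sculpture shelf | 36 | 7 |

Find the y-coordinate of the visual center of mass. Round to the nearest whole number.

Σw = 3 + 6 + 6 + 1 + 9 + 7 = 32.
y: moment 3985 / weight 32 ≈ 124.53

y ≈ 125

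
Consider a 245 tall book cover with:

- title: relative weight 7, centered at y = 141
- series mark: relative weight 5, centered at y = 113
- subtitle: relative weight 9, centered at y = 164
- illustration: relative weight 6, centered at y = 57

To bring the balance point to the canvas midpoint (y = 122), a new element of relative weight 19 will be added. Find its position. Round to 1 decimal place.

After adding the new element, total weight = 7 + 5 + 9 + 6 + 19 = 46.
y: need Σw·y = 46·122 = 5612. Existing = 7·141 + 5·113 + 9·164 + 6·57 = 3370. Remainder 2242 / 19 ≈ 118.00.

y ≈ 118.0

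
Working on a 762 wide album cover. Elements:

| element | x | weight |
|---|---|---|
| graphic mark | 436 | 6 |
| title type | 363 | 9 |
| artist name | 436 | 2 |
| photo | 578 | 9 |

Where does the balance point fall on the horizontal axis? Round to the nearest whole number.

x ≈ 460

Σw = 6 + 9 + 2 + 9 = 26.
x: (6·436 + 9·363 + 2·436 + 9·578) / 26 = 11957 / 26 ≈ 459.88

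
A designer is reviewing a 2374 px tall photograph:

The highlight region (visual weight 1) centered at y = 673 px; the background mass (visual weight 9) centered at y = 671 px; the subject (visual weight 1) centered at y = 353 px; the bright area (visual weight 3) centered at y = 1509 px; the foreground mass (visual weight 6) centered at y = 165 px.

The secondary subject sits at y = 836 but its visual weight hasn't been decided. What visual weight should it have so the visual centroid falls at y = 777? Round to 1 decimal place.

Fixed elements: Σw = 1 + 9 + 1 + 3 + 6 = 20, Σw·y = 1·673 + 9·671 + 1·353 + 3·1509 + 6·165 = 12582.
Balance at y = 777 requires (12582 + w·836) / (20 + w) = 777.
Solving: w = (777·20 − 12582) / (836 − 777) = 2958 / 59 ≈ 50.14.

w ≈ 50.1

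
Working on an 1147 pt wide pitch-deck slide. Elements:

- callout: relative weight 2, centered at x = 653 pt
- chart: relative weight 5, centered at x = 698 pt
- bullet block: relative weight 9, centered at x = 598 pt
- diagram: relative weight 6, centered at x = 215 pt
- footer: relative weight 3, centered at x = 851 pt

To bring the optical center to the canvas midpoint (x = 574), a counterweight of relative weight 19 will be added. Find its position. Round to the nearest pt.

x ≈ 591

After adding the counterweight, total weight = 2 + 5 + 9 + 6 + 3 + 19 = 44.
Along x: (14021 + 19·x) / 44 = 574 (existing moment 2·653 + 5·698 + 9·598 + 6·215 + 3·851 = 14021) ⇒ x = (25256 − 14021) / 19 ≈ 591.32.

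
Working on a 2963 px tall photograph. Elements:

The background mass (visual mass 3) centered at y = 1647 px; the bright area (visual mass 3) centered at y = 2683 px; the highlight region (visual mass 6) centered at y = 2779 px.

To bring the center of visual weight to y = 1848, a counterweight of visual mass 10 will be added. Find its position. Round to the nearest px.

y ≈ 1099

With the counterweight, Σw becomes 3 + 3 + 6 + 10 = 22.
Along y: (29664 + 10·y) / 22 = 1848 (existing moment 3·1647 + 3·2683 + 6·2779 = 29664) ⇒ y = (40656 − 29664) / 10 ≈ 1099.20.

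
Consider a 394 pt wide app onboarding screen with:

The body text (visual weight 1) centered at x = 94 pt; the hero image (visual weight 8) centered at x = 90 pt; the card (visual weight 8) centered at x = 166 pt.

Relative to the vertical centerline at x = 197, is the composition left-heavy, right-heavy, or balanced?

left-heavy

Σw = 1 + 8 + 8 = 17.
x-moment: 1·94 + 8·90 + 8·166 = 2142; centroid 2142/17 ≈ 126.00.
Since 126.0 is left of 197, the composition reads left-heavy.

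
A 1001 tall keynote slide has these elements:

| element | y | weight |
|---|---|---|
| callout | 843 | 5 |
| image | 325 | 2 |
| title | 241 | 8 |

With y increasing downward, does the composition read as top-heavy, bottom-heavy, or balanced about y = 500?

Σw = 5 + 2 + 8 = 15.
Σw·y = 5·843 + 2·325 + 8·241 = 6793, so ȳ = 6793/15 ≈ 452.87.
Since 452.9 is above (smaller y than) 500, the composition reads top-heavy.

top-heavy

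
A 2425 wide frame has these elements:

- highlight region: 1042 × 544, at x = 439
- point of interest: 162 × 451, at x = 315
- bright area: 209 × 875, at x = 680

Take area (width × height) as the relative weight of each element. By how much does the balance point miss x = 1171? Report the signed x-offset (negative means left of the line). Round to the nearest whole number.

≈ -689

Areas → weights: highlight region 1042·544 = 566848, point of interest 162·451 = 73062, bright area 209·875 = 182875; Σw = 822785.
Σw·x = 566848·439 + 73062·315 + 182875·680 = 396215802, so x̄ = 396215802/822785 ≈ 481.55.
Offset from x = 1171: 481.55 − 1171 ≈ -689.45.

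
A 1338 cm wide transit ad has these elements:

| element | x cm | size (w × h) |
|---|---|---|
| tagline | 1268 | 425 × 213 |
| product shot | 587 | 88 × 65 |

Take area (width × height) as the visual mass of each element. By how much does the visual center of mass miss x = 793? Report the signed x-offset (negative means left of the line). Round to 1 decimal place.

≈ 434.5 cm

Taking area as weight: tagline 425·213 = 90525, product shot 88·65 = 5720. Sum 96245.
x: (90525·1268 + 5720·587) / 96245 = 118143340 / 96245 ≈ 1227.53
Against x = 793, that's 1227.53 − 793 = 434.53.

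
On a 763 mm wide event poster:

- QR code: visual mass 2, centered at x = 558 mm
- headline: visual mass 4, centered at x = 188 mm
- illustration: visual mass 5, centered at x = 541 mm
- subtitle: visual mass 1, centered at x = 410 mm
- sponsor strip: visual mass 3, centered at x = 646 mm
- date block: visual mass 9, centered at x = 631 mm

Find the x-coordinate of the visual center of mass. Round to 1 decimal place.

x ≈ 525.0

Weights sum to 2 + 4 + 5 + 1 + 3 + 9 = 24.
x: moment 12600 / weight 24 ≈ 525.00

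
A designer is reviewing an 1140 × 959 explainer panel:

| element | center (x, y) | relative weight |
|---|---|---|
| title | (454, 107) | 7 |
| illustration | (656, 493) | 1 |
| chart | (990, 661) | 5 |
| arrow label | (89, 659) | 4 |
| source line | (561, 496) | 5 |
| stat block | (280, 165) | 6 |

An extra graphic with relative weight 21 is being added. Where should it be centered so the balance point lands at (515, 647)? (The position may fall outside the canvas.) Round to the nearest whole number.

After adding the extra graphic, total weight = 7 + 1 + 5 + 4 + 5 + 6 + 21 = 49.
x: target moment 49×515 = 25235; current 7·454 + 1·656 + 5·990 + 4·89 + 5·561 + 6·280 = 13625; the extra graphic supplies 11610, so x = 11610/21 ≈ 552.86.
y: target moment 49×647 = 31703; current 7·107 + 1·493 + 5·661 + 4·659 + 5·496 + 6·165 = 10653; the extra graphic supplies 21050, so y = 21050/21 ≈ 1002.38.

(553, 1002)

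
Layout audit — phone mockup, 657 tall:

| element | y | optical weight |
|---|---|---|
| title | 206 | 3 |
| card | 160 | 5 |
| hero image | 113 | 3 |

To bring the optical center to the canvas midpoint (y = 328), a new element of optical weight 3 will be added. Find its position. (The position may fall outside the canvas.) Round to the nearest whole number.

y ≈ 945

After adding the new element, total weight = 3 + 5 + 3 + 3 = 14.
y: target moment 14×328 = 4592; current 3·206 + 5·160 + 3·113 = 1757; the new element supplies 2835, so y = 2835/3 ≈ 945.00.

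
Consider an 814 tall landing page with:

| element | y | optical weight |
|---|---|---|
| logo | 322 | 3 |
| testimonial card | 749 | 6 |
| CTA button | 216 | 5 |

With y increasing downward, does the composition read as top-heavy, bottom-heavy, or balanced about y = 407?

Total weight = 3 + 6 + 5 = 14.
y-moment: 3·322 + 6·749 + 5·216 = 6540; centroid 6540/14 ≈ 467.14.
Since 467.1 is below (larger y than) 407, the composition reads bottom-heavy.

bottom-heavy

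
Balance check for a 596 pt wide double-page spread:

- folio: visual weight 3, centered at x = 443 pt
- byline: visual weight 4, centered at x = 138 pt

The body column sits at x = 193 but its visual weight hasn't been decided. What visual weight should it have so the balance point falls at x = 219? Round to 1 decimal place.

Fixed elements: Σw = 3 + 4 = 7, Σw·x = 3·443 + 4·138 = 1881.
Set Σw·x/Σw = 219: (1881 + 193w) = 219·(7 + w).
Solving: w = (219·7 − 1881) / (193 − 219) = -348 / -26 ≈ 13.38.

w ≈ 13.4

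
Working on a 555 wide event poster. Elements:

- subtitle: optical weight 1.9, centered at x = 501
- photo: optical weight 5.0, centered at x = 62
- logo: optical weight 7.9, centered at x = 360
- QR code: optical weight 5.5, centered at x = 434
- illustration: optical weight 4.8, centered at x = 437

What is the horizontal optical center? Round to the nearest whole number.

Σw = 1.9 + 5.0 + 7.9 + 5.5 + 4.8 = 25.1.
x-moment: 1.9·501 + 5.0·62 + 7.9·360 + 5.5·434 + 4.8·437 = 8590.5; centroid 8590.5/25.1 ≈ 342.25.

x ≈ 342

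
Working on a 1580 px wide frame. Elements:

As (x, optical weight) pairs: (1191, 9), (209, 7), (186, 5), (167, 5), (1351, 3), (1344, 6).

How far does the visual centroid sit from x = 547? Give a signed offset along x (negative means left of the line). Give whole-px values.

Weights sum to 9 + 7 + 5 + 5 + 3 + 6 = 35.
x: (9·1191 + 7·209 + 5·186 + 5·167 + 3·1351 + 6·1344) / 35 = 26064 / 35 ≈ 744.69
Difference: 744.69 − 547 ≈ 197.69.

≈ 198 px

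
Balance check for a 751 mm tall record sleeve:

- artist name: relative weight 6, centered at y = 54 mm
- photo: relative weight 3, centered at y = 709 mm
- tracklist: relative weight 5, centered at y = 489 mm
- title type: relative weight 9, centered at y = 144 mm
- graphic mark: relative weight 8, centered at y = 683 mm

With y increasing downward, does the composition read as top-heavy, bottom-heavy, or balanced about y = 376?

balanced

Weights sum to 6 + 3 + 5 + 9 + 8 = 31.
Σw·y = 6·54 + 3·709 + 5·489 + 9·144 + 8·683 = 11656, so ȳ = 11656/31 ≈ 376.00.
That equals the midline 376 — balanced.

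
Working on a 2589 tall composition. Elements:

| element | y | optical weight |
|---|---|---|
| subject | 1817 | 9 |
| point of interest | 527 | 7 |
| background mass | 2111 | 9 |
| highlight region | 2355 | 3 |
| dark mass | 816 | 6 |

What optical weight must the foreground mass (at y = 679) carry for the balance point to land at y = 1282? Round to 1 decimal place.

w ≈ 12.3

Fixed elements: Σw = 9 + 7 + 9 + 3 + 6 = 34, Σw·y = 9·1817 + 7·527 + 9·2111 + 3·2355 + 6·816 = 51002.
Set Σw·y/Σw = 1282: (51002 + 679w) = 1282·(34 + w).
Solving: w = (1282·34 − 51002) / (679 − 1282) = -7414 / -603 ≈ 12.30.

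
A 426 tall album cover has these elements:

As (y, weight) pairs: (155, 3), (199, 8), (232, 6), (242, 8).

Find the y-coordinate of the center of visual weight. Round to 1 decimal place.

Σw = 3 + 8 + 6 + 8 = 25.
y-moment: 3·155 + 8·199 + 6·232 + 8·242 = 5385; centroid 5385/25 ≈ 215.40.

y ≈ 215.4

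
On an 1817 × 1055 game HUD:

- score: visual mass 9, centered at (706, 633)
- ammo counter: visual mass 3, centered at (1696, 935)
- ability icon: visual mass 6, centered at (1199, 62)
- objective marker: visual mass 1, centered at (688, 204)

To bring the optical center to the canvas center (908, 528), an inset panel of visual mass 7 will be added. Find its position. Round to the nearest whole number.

With the inset panel, Σw becomes 9 + 3 + 6 + 1 + 7 = 26.
Along x: (19324 + 7·x) / 26 = 908 (existing moment 9·706 + 3·1696 + 6·1199 + 1·688 = 19324) ⇒ x = (23608 − 19324) / 7 ≈ 612.00.
Along y: (9078 + 7·y) / 26 = 528 (existing moment 9·633 + 3·935 + 6·62 + 1·204 = 9078) ⇒ y = (13728 − 9078) / 7 ≈ 664.29.

(612, 664)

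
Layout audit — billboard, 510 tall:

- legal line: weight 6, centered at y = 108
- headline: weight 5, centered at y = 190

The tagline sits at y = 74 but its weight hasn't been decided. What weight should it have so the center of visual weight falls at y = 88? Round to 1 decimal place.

Fixed elements: Σw = 6 + 5 = 11, Σw·y = 6·108 + 5·190 = 1598.
For the centroid to hit 88: (1598 + w·74) / (11 + w) = 88.
Rearranging, w·(74 − 88) = 88·11 − 1598 = -630, so w ≈ -630/-14 = 45.00.

w ≈ 45.0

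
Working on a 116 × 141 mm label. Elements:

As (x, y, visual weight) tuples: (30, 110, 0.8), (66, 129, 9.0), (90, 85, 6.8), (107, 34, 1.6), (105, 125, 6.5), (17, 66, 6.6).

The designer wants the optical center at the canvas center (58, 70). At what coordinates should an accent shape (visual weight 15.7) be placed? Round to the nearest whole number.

(34, 10)

With the accent shape, Σw becomes 0.8 + 9.0 + 6.8 + 1.6 + 6.5 + 6.6 + 15.7 = 47.0.
x: target moment 47.0×58 = 2726.0; current 0.8·30 + 9.0·66 + 6.8·90 + 1.6·107 + 6.5·105 + 6.6·17 = 2195.9; the accent shape supplies 530.1, so x = 530.1/15.7 ≈ 33.76.
y: target moment 47.0×70 = 3290.0; current 0.8·110 + 9.0·129 + 6.8·85 + 1.6·34 + 6.5·125 + 6.6·66 = 3129.5; the accent shape supplies 160.5, so y = 160.5/15.7 ≈ 10.22.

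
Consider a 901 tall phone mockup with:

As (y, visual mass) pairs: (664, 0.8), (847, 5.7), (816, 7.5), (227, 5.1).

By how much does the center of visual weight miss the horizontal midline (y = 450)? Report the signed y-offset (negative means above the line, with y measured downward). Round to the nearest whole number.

≈ 212

Weights sum to 0.8 + 5.7 + 7.5 + 5.1 = 19.1.
y-moment: 0.8·664 + 5.7·847 + 7.5·816 + 5.1·227 = 12636.8; centroid 12636.8/19.1 ≈ 661.61.
Against y = 450, that's 661.61 − 450 = 211.61.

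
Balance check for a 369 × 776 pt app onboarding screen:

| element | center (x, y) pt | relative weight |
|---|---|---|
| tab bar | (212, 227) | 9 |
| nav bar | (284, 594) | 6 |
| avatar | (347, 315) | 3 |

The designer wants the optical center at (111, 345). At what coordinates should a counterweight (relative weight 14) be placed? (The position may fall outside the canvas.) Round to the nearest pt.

With the counterweight, Σw becomes 9 + 6 + 3 + 14 = 32.
x: need Σw·x = 32·111 = 3552. Existing = 9·212 + 6·284 + 3·347 = 4653. Remainder -1101 / 14 ≈ -78.64.
y: need Σw·y = 32·345 = 11040. Existing = 9·227 + 6·594 + 3·315 = 6552. Remainder 4488 / 14 ≈ 320.57.

(-79, 321)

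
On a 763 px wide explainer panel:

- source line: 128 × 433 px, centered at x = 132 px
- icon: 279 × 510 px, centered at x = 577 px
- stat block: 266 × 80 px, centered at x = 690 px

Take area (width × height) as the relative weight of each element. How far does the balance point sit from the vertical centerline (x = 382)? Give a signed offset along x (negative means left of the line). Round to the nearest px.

Taking area as weight: source line 128·433 = 55424, icon 279·510 = 142290, stat block 266·80 = 21280. Sum 218994.
Σw·x = 55424·132 + 142290·577 + 21280·690 = 104100498, so x̄ = 104100498/218994 ≈ 475.36.
Offset from x = 382: 475.36 − 382 ≈ 93.36.

≈ 93 px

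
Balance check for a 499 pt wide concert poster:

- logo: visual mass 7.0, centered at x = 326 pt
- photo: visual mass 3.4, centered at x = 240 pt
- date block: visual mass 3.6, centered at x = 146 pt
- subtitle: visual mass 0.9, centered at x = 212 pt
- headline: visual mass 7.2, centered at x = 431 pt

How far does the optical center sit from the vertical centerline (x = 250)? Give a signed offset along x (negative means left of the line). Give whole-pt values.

≈ 63 pt

Total weight = 7.0 + 3.4 + 3.6 + 0.9 + 7.2 = 22.1.
x-moment: 7.0·326 + 3.4·240 + 3.6·146 + 0.9·212 + 7.2·431 = 6917.6; centroid 6917.6/22.1 ≈ 313.01.
Offset from x = 250: 313.01 − 250 ≈ 63.01.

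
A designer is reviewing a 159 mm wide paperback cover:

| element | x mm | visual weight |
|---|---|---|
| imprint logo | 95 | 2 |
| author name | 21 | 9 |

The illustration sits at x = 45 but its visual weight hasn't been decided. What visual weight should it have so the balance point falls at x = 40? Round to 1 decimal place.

w ≈ 12.2

Existing Σw = 11 (2 + 9); existing moment 2·95 + 9·21 = 379.
Balance at x = 40 requires (379 + w·45) / (11 + w) = 40.
Solving: w = (40·11 − 379) / (45 − 40) = 61 / 5 ≈ 12.20.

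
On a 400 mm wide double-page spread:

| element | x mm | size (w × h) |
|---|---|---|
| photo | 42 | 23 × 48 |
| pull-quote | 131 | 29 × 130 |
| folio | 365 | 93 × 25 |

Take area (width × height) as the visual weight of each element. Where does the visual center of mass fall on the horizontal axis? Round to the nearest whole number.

x ≈ 193

Areas → weights: photo 23·48 = 1104, pull-quote 29·130 = 3770, folio 93·25 = 2325; Σw = 7199.
Σw·x = 1104·42 + 3770·131 + 2325·365 = 1388863, so x̄ = 1388863/7199 ≈ 192.92.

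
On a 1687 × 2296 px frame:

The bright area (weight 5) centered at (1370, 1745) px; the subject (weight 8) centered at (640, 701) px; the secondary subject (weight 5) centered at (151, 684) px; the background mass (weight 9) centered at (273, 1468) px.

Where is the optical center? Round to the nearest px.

Total weight = 5 + 8 + 5 + 9 = 27.
x-moment: 5·1370 + 8·640 + 5·151 + 9·273 = 15182; centroid 15182/27 ≈ 562.30.
y-moment: 5·1745 + 8·701 + 5·684 + 9·1468 = 30965; centroid 30965/27 ≈ 1146.85.

(562, 1147)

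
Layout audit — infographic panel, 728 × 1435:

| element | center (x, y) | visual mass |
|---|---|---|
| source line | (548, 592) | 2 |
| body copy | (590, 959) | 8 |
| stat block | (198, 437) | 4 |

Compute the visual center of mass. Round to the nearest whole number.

(472, 757)

Weights sum to 2 + 8 + 4 = 14.
Σw·x = 2·548 + 8·590 + 4·198 = 6608, so x̄ = 6608/14 ≈ 472.00.
Σw·y = 2·592 + 8·959 + 4·437 = 10604, so ȳ = 10604/14 ≈ 757.43.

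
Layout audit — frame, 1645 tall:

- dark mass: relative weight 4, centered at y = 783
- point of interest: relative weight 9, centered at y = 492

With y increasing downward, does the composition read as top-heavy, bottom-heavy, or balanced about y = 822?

top-heavy

Total weight = 4 + 9 = 13.
y: (4·783 + 9·492) / 13 = 7560 / 13 ≈ 581.54
581.5 lies above (smaller y than) the midline 822, so the layout is top-heavy.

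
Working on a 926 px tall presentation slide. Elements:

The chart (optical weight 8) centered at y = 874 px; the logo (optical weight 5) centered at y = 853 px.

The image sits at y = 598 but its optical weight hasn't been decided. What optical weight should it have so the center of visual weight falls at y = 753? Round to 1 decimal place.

Known weights sum to 8 + 5 = 13; their moment is 8·874 + 5·853 = 11257.
For the centroid to hit 753: (11257 + w·598) / (13 + w) = 753.
Solving: w = (753·13 − 11257) / (598 − 753) = -1468 / -155 ≈ 9.47.

w ≈ 9.5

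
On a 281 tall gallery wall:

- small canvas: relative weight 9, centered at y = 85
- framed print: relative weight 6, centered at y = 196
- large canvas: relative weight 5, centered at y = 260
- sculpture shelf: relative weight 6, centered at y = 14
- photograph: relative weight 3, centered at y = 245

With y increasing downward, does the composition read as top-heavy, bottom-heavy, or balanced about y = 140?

Total weight = 9 + 6 + 5 + 6 + 3 = 29.
y-moment: 9·85 + 6·196 + 5·260 + 6·14 + 3·245 = 4060; centroid 4060/29 ≈ 140.00.
The centroid 140.00 matches the midline at 140, so the layout is balanced.

balanced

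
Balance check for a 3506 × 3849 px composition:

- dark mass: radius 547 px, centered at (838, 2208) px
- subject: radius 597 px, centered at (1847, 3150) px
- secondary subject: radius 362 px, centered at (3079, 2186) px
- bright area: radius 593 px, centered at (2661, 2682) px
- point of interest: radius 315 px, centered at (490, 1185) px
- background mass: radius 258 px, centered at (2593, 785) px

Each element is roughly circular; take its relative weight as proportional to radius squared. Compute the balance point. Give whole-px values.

(1894, 2441)

Weights ∝ r²: dark mass 547² = 299209, subject 597² = 356409, secondary subject 362² = 131044, bright area 593² = 351649, point of interest 315² = 99225, background mass 258² = 66564; Σw = 1304100.
Σw·x = 299209·838 + 356409·1847 + 131044·3079 + 351649·2661 + 99225·490 + 66564·2593 = 2469467732, so x̄ = 2469467732/1304100 ≈ 1893.62.
Σw·y = 299209·2208 + 356409·3150 + 131044·2186 + 351649·2682 + 99225·1185 + 66564·785 = 3182760989, so ȳ = 3182760989/1304100 ≈ 2440.58.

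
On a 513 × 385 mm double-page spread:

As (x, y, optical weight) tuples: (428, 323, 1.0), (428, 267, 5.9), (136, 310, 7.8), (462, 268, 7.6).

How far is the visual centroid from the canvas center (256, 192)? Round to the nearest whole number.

≈ 124 mm

Weights sum to 1.0 + 5.9 + 7.8 + 7.6 = 22.3.
Σw·x = 1.0·428 + 5.9·428 + 7.8·136 + 7.6·462 = 7525.2, so x̄ = 7525.2/22.3 ≈ 337.45.
Σw·y = 1.0·323 + 5.9·267 + 7.8·310 + 7.6·268 = 6353.1, so ȳ = 6353.1/22.3 ≈ 284.89.
From (256, 192): dx = 81.45, dy = 92.89, so the distance is √(dx²+dy²) ≈ 123.55.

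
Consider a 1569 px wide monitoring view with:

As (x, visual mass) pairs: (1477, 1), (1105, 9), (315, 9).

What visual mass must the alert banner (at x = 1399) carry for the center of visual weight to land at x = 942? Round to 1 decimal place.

Known weights sum to 1 + 9 + 9 = 19; their moment is 1·1477 + 9·1105 + 9·315 = 14257.
Balance at x = 942 requires (14257 + w·1399) / (19 + w) = 942.
Solving: w = (942·19 − 14257) / (1399 − 942) = 3641 / 457 ≈ 7.97.

w ≈ 8.0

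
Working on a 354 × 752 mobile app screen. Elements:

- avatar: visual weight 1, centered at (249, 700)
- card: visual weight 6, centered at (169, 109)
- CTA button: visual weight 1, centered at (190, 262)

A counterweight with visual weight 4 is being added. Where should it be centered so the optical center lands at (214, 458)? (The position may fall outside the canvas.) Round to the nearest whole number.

(279, 970)

New total weight: (1 + 6 + 1) + 4 = 12.
x: target moment 12×214 = 2568; current 1·249 + 6·169 + 1·190 = 1453; the counterweight supplies 1115, so x = 1115/4 ≈ 278.75.
y: target moment 12×458 = 5496; current 1·700 + 6·109 + 1·262 = 1616; the counterweight supplies 3880, so y = 3880/4 ≈ 970.00.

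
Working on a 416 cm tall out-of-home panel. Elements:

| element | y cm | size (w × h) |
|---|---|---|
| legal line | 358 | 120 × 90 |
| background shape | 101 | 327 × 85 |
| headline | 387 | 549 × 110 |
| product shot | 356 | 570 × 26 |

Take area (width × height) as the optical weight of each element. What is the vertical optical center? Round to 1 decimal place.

Areas → weights: legal line 120·90 = 10800, background shape 327·85 = 27795, headline 549·110 = 60390, product shot 570·26 = 14820; Σw = 113805.
Σw·y = 10800·358 + 27795·101 + 60390·387 + 14820·356 = 35320545, so ȳ = 35320545/113805 ≈ 310.36.

y ≈ 310.4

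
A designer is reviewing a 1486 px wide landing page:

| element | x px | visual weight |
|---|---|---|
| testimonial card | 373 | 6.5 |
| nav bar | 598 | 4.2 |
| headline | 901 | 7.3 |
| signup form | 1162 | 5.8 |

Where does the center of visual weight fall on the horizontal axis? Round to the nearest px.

Total weight = 6.5 + 4.2 + 7.3 + 5.8 = 23.8.
x: (6.5·373 + 4.2·598 + 7.3·901 + 5.8·1162) / 23.8 = 18253.0 / 23.8 ≈ 766.93

x ≈ 767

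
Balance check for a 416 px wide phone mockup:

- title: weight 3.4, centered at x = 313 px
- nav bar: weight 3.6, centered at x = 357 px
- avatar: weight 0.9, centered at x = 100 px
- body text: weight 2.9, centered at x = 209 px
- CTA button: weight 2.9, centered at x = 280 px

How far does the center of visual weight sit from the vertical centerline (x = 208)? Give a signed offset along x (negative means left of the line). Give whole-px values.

≈ 74 px

Σw = 3.4 + 3.6 + 0.9 + 2.9 + 2.9 = 13.7.
Σw·x = 3.4·313 + 3.6·357 + 0.9·100 + 2.9·209 + 2.9·280 = 3857.5, so x̄ = 3857.5/13.7 ≈ 281.57.
Against x = 208, that's 281.57 − 208 = 73.57.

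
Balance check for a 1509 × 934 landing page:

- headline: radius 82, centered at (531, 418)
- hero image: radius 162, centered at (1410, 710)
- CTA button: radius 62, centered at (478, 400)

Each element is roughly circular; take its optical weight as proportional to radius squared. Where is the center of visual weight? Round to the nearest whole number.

(1152, 624)

Weights ∝ r²: headline 82² = 6724, hero image 162² = 26244, CTA button 62² = 3844; Σw = 36812.
x-moment: 6724·531 + 26244·1410 + 3844·478 = 42411916; centroid 42411916/36812 ≈ 1152.12.
y-moment: 6724·418 + 26244·710 + 3844·400 = 22981472; centroid 22981472/36812 ≈ 624.29.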